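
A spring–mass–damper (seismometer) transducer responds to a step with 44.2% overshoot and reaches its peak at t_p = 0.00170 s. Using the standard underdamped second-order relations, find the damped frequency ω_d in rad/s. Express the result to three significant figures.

ω_d ≈ 1850 rad/s

t_p = π/ω_d, so ω_d = π/0.00170 = 1850 rad/s.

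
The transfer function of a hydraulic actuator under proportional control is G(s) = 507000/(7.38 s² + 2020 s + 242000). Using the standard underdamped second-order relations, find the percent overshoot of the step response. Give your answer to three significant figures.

Dividing through by 7.38: denominator becomes s² + 273.7 s + 32790.
So ω_n = √32790 = 181 rad/s and ζ = 273.7/(2·181) = 0.756.
%OS = 100·exp(−πζ/√(1−ζ²)) = 2.66%.

%OS ≈ 2.66%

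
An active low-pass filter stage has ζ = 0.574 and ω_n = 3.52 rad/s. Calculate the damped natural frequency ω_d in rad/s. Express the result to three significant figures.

ω_d = ω_n√(1−ζ²) = 3.52·√0.671 = 2.88 rad/s.

ω_d ≈ 2.88 rad/s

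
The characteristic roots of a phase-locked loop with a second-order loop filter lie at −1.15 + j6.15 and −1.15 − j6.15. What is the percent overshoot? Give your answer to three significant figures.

|pole| = ω_n = √(1.15² + 6.15²) = 6.26 rad/s; ζ = cos θ = σ/ω_n = 0.184.
%OS = 100·exp(−πζ/√(1−ζ²)) = 55.6%.

%OS ≈ 55.6%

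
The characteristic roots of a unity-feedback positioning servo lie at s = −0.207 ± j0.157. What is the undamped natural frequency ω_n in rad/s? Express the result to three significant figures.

|pole| = ω_n = √(0.207² + 0.157²) = 0.260 rad/s; ζ = cos θ = σ/ω_n = 0.797.

ω_n ≈ 0.260 rad/s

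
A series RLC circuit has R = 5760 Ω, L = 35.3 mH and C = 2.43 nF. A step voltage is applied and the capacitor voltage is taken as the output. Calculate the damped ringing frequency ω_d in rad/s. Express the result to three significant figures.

ω_d ≈ 70700 rad/s

For a series RLC circuit (capacitor voltage as output), ω_n = 1/√(LC) = 1/√(35.3 mH · 2.43 nF) = 108000 rad/s.
ζ = (R/2)·√(C/L) = (5760/2)·√(2.43 nF/35.3 mH) = 0.756.
ω_d = 108000·√(1 − 0.756²) = 70700 rad/s.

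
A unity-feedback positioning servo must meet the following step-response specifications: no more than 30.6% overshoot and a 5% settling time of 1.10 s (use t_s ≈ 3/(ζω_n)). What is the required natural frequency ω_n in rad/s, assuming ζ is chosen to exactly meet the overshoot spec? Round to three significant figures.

ζ = −ln(OS)/√(π² + (ln OS)²). With OS = 0.306, ln OS = −1.184 and ζ = 1.184/3.357 = 0.353.
Then ω_n = 3/(ζ t_s) = 3/(0.353 × 1.10) = 7.73 rad/s.

ω_n ≈ 7.73 rad/s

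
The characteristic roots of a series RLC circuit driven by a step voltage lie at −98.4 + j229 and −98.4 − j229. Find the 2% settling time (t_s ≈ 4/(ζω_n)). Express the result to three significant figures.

For poles at −σ ± jω_d, ζω_n = σ = 98.4, so t_s ≈ 4/σ = 0.0407 s.

t_s ≈ 0.0407 s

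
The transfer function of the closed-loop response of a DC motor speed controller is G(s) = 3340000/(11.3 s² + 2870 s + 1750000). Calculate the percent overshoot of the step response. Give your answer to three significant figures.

Dividing through by 11.3: denominator becomes s² + 254.0 s + 154900.
So ω_n = √154900 = 394 rad/s and ζ = 254.0/(2·394) = 0.323.
%OS = 100 e^{−πζ/√(1−ζ²)} with ζ = 0.323 gives 34.3%.

%OS ≈ 34.3%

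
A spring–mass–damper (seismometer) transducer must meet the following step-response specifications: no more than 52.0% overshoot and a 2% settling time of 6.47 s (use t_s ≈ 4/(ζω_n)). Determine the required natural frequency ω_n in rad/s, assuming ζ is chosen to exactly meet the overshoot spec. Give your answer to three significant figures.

ω_n ≈ 3.03 rad/s

Inverting the overshoot relation: ζ = |ln 0.520|/√(π² + ln²0.520) = 0.204.
Then ω_n = 4/(ζ t_s) = 4/(0.204 × 6.47) = 3.03 rad/s.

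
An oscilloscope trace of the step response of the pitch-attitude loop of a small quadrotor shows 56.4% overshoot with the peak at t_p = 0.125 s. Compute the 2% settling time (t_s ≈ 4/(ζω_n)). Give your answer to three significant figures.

t_s ≈ 0.873 s

The overshoot fixes ζ = −ln(OS)/√(π²+ln²(OS)) = 0.179.
From t_p = π/ω_d, ω_d = π/0.125 = 25.1 rad/s, so ω_n = ω_d/√(1−ζ²) = 25.5 rad/s.
t_s ≈ 4/(ζω_n) = 4/(0.179·25.5) = 0.873 s.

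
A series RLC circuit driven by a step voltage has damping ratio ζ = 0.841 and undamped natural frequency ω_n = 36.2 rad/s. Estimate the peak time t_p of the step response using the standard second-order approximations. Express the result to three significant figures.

The damped frequency is ω_d = ω_n√(1−ζ²) = 36.2·√(1−0.707) = 19.6 rad/s.
Peak time t_p = π/ω_d = π/19.6 = 0.160 s.

t_p ≈ 0.160 s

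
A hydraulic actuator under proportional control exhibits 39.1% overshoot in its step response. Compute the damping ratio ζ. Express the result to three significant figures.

ζ ≈ 0.286

Inverting the overshoot relation: ζ = |ln 0.391|/√(π² + ln²0.391) = 0.286.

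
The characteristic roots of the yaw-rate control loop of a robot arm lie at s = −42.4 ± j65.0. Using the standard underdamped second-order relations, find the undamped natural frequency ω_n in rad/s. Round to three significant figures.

|pole| = ω_n = √(42.4² + 65.0²) = 77.6 rad/s; ζ = cos θ = σ/ω_n = 0.546.

ω_n ≈ 77.6 rad/s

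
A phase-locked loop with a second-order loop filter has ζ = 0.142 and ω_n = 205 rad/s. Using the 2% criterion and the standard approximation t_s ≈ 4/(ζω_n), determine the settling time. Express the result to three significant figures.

t_s ≈ 4/(ζω_n) = 4/(0.142 × 205) = 0.137 s.

t_s ≈ 0.137 s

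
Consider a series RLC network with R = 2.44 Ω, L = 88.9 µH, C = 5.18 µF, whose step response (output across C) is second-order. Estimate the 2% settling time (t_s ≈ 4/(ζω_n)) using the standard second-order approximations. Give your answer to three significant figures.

For a series RLC circuit (capacitor voltage as output), ω_n = 1/√(LC) = 1/√(88.9 µH · 5.18 µF) = 46600 rad/s.
ζ = (R/2)·√(C/L) = (2.44/2)·√(5.18 µF/88.9 µH) = 0.294.
t_s ≈ 4/(ζω_n) = 0.000291 s.

t_s ≈ 0.000291 s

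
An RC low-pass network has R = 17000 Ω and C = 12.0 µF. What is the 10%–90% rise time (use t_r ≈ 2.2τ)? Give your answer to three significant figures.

t_r ≈ 0.449 s

τ = RC = 17000 × 12.0 µF = 0.204 s.
t_r ≈ 2.2τ = 0.449 s.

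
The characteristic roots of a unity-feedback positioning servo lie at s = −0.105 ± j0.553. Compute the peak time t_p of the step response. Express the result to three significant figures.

t_p = π/ω_d with ω_d = 0.553 (the imaginary part), so t_p = 5.68 s.

t_p ≈ 5.68 s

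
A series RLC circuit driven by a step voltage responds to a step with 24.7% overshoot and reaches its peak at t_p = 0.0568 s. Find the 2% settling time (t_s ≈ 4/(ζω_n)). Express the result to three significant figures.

From the overshoot, ζ = −ln(OS)/√(π²+ln²(OS)) = 0.407.
t_p = π/ω_d ⇒ ω_d = 55.3 rad/s; then ω_n = ω_d/√(1−ζ²) = 60.5 rad/s.
t_s ≈ 4/(ζω_n) = 4/(0.407·60.5) = 0.162 s.

t_s ≈ 0.162 s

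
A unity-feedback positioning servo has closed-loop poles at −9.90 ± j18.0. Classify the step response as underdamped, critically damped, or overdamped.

underdamped

Since the poles form a complex-conjugate pair with nonzero imaginary part, the response is underdamped.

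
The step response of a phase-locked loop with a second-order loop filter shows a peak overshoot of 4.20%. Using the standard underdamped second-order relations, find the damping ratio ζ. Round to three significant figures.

ζ = −ln(OS)/√(π² + (ln OS)²). With OS = 0.0420, ln OS = −3.170 and ζ = 3.170/4.463 = 0.710.

ζ ≈ 0.710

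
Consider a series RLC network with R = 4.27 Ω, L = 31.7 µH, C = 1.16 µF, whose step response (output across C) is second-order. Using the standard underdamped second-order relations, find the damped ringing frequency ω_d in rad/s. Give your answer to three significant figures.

ω_d ≈ 151000 rad/s

For a series RLC circuit (capacitor voltage as output), ω_n = 1/√(LC) = 1/√(31.7 µH · 1.16 µF) = 165000 rad/s.
ζ = (R/2)·√(C/L) = (4.27/2)·√(1.16 µF/31.7 µH) = 0.408.
ω_d = 165000·√(1 − 0.408²) = 151000 rad/s.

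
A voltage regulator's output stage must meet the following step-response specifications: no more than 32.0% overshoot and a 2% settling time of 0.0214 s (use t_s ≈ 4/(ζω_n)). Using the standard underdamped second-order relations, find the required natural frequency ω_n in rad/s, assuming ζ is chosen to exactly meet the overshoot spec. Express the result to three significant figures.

ω_n ≈ 548 rad/s

ζ = −ln(OS)/√(π² + (ln OS)²). With OS = 0.320, ln OS = −1.139 and ζ = 1.139/3.342 = 0.341.
Then ω_n = 4/(ζ t_s) = 4/(0.341 × 0.0214) = 548 rad/s.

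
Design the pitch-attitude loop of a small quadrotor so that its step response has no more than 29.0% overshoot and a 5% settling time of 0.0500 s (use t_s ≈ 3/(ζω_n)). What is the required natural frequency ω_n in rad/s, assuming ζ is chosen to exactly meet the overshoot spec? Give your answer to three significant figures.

ω_n ≈ 164 rad/s

From %OS = 100·exp(−πζ/√(1−ζ²)), invert to get ζ = −ln(OS)/√(π² + ln²(OS)) with OS = 0.290.
−ln 0.290 = 1.238, so ζ = 1.238/√(π² + 1.532) = 0.367.
From t_s ≈ 3/(ζω_n): ω_n = 3/(ζ·t_s) = 3/(0.367·0.0500) = 164 rad/s.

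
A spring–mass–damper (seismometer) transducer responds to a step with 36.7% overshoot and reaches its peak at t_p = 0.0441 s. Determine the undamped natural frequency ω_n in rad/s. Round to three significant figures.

From the overshoot, ζ = −ln(OS)/√(π²+ln²(OS)) = 0.304.
From t_p = π/ω_d, ω_d = π/0.0441 = 71.2 rad/s, so ω_n = ω_d/√(1−ζ²) = 74.8 rad/s.

ω_n ≈ 74.8 rad/s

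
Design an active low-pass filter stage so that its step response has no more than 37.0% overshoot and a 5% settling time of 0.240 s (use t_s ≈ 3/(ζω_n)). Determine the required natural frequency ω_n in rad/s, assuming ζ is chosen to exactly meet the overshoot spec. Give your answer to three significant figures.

ω_n ≈ 41.4 rad/s

ζ = −ln(OS)/√(π² + (ln OS)²). With OS = 0.370, ln OS = −0.9943 and ζ = 0.9943/3.295 = 0.302.
Then ω_n = 3/(ζ t_s) = 3/(0.302 × 0.240) = 41.4 rad/s.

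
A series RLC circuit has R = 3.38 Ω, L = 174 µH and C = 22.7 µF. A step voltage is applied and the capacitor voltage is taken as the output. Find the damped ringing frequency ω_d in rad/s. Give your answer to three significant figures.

ω_d ≈ 12600 rad/s

For a series RLC circuit (capacitor voltage as output), ω_n = 1/√(LC) = 1/√(174 µH · 22.7 µF) = 15900 rad/s.
ζ = (R/2)·√(C/L) = (3.38/2)·√(22.7 µF/174 µH) = 0.610.
ω_d = ω_n√(1−ζ²) = 12600 rad/s.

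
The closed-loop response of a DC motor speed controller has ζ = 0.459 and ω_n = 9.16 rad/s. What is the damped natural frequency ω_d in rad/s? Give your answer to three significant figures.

ω_d ≈ 8.14 rad/s

ω_d = ω_n√(1−ζ²) = 9.16·√0.789 = 8.14 rad/s.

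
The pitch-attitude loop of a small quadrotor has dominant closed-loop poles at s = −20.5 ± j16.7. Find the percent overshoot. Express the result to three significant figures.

With σ = 20.5, ω_d = 16.7: ω_n = √(σ²+ω_d²) = 26.4 rad/s, ζ = σ/ω_n = 0.775.
%OS = 100 e^{−πζ/√(1−ζ²)} with ζ = 0.775 gives 2.11%.

%OS ≈ 2.11%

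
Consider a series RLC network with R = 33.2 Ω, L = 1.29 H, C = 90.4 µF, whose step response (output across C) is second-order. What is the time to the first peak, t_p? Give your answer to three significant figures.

For a series RLC circuit (capacitor voltage as output), ω_n = 1/√(LC) = 1/√(1.29 H · 90.4 µF) = 92.6 rad/s.
ζ = (R/2)·√(C/L) = (33.2/2)·√(90.4 µF/1.29 H) = 0.139.
ω_d = 92.6·√(1 − 0.139²) = 91.7 rad/s. t_p = π/ω_d = 0.0343 s.

t_p ≈ 0.0343 s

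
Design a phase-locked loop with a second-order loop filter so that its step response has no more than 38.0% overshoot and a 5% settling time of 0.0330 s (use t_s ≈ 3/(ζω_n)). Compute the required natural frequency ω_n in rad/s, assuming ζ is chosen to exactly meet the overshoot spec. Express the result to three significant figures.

ω_n ≈ 309 rad/s

From %OS = 100·exp(−πζ/√(1−ζ²)), invert to get ζ = −ln(OS)/√(π² + ln²(OS)) with OS = 0.380.
−ln 0.380 = 0.9676, so ζ = 0.9676/√(π² + 0.9362) = 0.294.
From t_s ≈ 3/(ζω_n): ω_n = 3/(ζ·t_s) = 3/(0.294·0.0330) = 309 rad/s.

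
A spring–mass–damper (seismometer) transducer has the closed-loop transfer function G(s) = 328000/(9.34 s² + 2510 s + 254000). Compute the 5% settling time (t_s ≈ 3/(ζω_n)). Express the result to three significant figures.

t_s ≈ 0.0223 s

Dividing through by 9.34: denominator becomes s² + 268.7 s + 27190.
So ω_n = √27190 = 165 rad/s and ζ = 268.7/(2·165) = 0.815.
t_s ≈ 3/(ζω_n) = 0.0223 s.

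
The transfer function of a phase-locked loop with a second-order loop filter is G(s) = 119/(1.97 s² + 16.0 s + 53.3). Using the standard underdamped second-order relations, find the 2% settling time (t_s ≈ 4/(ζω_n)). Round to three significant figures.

t_s ≈ 0.985 s

Dividing through by 1.97: denominator becomes s² + 8.122 s + 27.06.
So ω_n = √27.06 = 5.20 rad/s and ζ = 8.122/(2·5.20) = 0.781.
t_s ≈ 4/(ζω_n) = 0.985 s.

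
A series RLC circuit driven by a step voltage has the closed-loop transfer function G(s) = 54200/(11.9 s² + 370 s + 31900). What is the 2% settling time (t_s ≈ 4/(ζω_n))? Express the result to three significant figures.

Dividing through by 11.9: denominator becomes s² + 31.09 s + 2681.
So ω_n = √2681 = 51.8 rad/s and ζ = 31.09/(2·51.8) = 0.300.
t_s ≈ 4/(ζω_n) = 0.257 s.

t_s ≈ 0.257 s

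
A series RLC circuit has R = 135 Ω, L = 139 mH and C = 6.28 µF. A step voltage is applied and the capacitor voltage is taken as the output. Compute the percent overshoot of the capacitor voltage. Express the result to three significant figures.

For a series RLC circuit (capacitor voltage as output), ω_n = 1/√(LC) = 1/√(139 mH · 6.28 µF) = 1070 rad/s.
ζ = (R/2)·√(C/L) = (135/2)·√(6.28 µF/139 mH) = 0.454.
%OS = 100·exp(−πζ/√(1−ζ²)) = 20.2%.

%OS ≈ 20.2%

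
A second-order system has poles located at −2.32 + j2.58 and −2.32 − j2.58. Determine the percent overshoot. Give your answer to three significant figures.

%OS ≈ 5.93%

The poles are at −σ ± jω_d with σ = 2.32 and ω_d = 2.58, so ω_n = √(σ²+ω_d²) = 3.47 rad/s and ζ = σ/ω_n = 0.669.
%OS = 100 e^{−πζ/√(1−ζ²)} with ζ = 0.669 gives 5.93%.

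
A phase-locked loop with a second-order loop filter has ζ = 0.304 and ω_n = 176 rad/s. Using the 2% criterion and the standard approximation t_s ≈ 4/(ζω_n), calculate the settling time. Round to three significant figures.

t_s ≈ 0.0748 s

t_s ≈ 4/(ζω_n) = 4/(0.304 × 176) = 0.0748 s.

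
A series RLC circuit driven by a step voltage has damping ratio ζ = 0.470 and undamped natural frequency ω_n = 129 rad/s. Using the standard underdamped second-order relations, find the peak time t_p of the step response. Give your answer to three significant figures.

The damped frequency is ω_d = ω_n√(1−ζ²) = 129·√(1−0.221) = 114 rad/s.
Peak time t_p = π/ω_d = π/114 = 0.0276 s.

t_p ≈ 0.0276 s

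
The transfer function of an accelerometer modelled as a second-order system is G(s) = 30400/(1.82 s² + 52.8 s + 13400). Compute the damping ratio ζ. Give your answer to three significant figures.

ζ ≈ 0.169

Dividing through by 1.82: denominator becomes s² + 29.01 s + 7363.
So ω_n = √7363 = 85.8 rad/s and ζ = 29.01/(2·85.8) = 0.169.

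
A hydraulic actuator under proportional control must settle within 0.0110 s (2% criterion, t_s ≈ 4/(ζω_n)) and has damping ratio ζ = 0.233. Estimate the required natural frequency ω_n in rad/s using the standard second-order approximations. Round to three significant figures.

Rearranging t_s ≈ 4/(ζω_n) gives ω_n = 4/(ζ·t_s) = 4/(0.233 × 0.0110) = 1560 rad/s.

ω_n ≈ 1560 rad/s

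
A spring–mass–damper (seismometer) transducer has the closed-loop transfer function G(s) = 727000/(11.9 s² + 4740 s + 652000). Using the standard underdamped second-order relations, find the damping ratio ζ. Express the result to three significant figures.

Dividing through by 11.9: denominator becomes s² + 398.3 s + 54790.
So ω_n = √54790 = 234 rad/s and ζ = 398.3/(2·234) = 0.851.

ζ ≈ 0.851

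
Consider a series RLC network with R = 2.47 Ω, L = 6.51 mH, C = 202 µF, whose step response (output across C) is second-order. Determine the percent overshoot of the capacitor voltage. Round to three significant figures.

For a series RLC circuit (capacitor voltage as output), ω_n = 1/√(LC) = 1/√(6.51 mH · 202 µF) = 872 rad/s.
ζ = (R/2)·√(C/L) = (2.47/2)·√(202 µF/6.51 mH) = 0.218.
%OS = 100·exp(−πζ/√(1−ζ²)) = 49.6%.

%OS ≈ 49.6%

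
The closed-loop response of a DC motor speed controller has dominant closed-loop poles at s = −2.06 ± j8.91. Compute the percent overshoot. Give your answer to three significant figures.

%OS ≈ 48.4%

|pole| = ω_n = √(2.06² + 8.91²) = 9.15 rad/s; ζ = cos θ = σ/ω_n = 0.225.
%OS = 100 e^{−πζ/√(1−ζ²)} with ζ = 0.225 gives 48.4%.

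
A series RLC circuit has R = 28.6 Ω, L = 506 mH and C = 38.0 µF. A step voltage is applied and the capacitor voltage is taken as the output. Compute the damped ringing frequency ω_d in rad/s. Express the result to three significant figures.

ω_d ≈ 226 rad/s

For a series RLC circuit (capacitor voltage as output), ω_n = 1/√(LC) = 1/√(506 mH · 38.0 µF) = 228 rad/s.
ζ = (R/2)·√(C/L) = (28.6/2)·√(38.0 µF/506 mH) = 0.124.
ω_d = ω_n√(1−ζ²) = 226 rad/s.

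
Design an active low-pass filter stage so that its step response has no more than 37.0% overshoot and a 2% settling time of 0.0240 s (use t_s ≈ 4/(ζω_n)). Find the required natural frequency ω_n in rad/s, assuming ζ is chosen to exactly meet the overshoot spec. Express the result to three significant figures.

ω_n ≈ 552 rad/s

From %OS = 100·exp(−πζ/√(1−ζ²)), invert to get ζ = −ln(OS)/√(π² + ln²(OS)) with OS = 0.370.
−ln 0.370 = 0.9943, so ζ = 0.9943/√(π² + 0.9885) = 0.302.
Then ω_n = 4/(ζ t_s) = 4/(0.302 × 0.0240) = 552 rad/s.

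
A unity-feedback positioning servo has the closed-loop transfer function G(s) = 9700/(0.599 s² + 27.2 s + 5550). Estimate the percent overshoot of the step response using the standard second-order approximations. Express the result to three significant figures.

%OS ≈ 46.6%

Dividing through by 0.599: denominator becomes s² + 45.41 s + 9265.
So ω_n = √9265 = 96.3 rad/s and ζ = 45.41/(2·96.3) = 0.236.
%OS = 100 e^{−πζ/√(1−ζ²)} with ζ = 0.236 gives 46.6%.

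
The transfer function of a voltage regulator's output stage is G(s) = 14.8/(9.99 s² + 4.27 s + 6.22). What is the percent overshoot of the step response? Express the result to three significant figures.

Dividing through by 9.99: denominator becomes s² + 0.4274 s + 0.6226.
So ω_n = √0.6226 = 0.789 rad/s and ζ = 0.4274/(2·0.789) = 0.271.
%OS = 100·exp(−πζ/√(1−ζ²)) = 41.3%.

%OS ≈ 41.3%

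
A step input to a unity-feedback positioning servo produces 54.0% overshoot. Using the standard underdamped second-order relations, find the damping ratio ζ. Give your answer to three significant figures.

ζ ≈ 0.192

From %OS = 100·exp(−πζ/√(1−ζ²)), invert to get ζ = −ln(OS)/√(π² + ln²(OS)) with OS = 0.540.
−ln 0.540 = 0.6162, so ζ = 0.6162/√(π² + 0.3797) = 0.192.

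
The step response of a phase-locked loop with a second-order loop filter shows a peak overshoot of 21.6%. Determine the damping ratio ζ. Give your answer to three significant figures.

ζ ≈ 0.438

From %OS = 100·exp(−πζ/√(1−ζ²)), invert to get ζ = −ln(OS)/√(π² + ln²(OS)) with OS = 0.216.
−ln 0.216 = 1.532, so ζ = 1.532/√(π² + 2.348) = 0.438.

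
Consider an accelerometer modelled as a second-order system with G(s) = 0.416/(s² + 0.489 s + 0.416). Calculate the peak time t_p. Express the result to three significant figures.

Comparing the denominator to s² + 2ζω_n s + ω_n²: ω_n = √0.416 = 0.645 rad/s, and 2ζω_n = 0.489 so ζ = 0.489/(2·0.645) = 0.379.
ω_d = 0.645·√(1 − 0.379²) = 0.597 rad/s. Then t_p = π/ω_d = 5.26 s.

t_p ≈ 5.26 s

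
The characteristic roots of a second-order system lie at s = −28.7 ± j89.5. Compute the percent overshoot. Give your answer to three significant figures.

%OS ≈ 36.5%

|pole| = ω_n = √(28.7² + 89.5²) = 94.0 rad/s; ζ = cos θ = σ/ω_n = 0.305.
Overshoot: exp(−π·0.305/√(1−0.305²)) = 0.365, i.e. 36.5%.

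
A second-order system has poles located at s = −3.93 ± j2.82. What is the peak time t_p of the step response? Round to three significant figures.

t_p ≈ 1.11 s

t_p = π/ω_d with ω_d = 2.82 (the imaginary part), so t_p = 1.11 s.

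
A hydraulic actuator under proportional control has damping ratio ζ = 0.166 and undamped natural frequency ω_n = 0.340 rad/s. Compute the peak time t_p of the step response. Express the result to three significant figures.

t_p ≈ 9.37 s

The damped frequency is ω_d = ω_n√(1−ζ²) = 0.340·√(1−0.0276) = 0.335 rad/s.
Peak time t_p = π/ω_d = π/0.335 = 9.37 s.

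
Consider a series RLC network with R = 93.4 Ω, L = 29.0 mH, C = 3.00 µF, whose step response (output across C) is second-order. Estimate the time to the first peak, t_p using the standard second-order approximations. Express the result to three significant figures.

For a series RLC circuit (capacitor voltage as output), ω_n = 1/√(LC) = 1/√(29.0 mH · 3.00 µF) = 3390 rad/s.
ζ = (R/2)·√(C/L) = (93.4/2)·√(3.00 µF/29.0 mH) = 0.475.
ω_d = 3390·√(1 − 0.475²) = 2980 rad/s. t_p = π/ω_d = 0.00105 s.

t_p ≈ 0.00105 s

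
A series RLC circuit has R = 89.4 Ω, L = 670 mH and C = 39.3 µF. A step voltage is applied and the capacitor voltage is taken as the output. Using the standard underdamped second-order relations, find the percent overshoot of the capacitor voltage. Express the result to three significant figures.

For a series RLC circuit (capacitor voltage as output), ω_n = 1/√(LC) = 1/√(670 mH · 39.3 µF) = 195 rad/s.
ζ = (R/2)·√(C/L) = (89.4/2)·√(39.3 µF/670 mH) = 0.342.
%OS = 100·exp(−πζ/√(1−ζ²)) = 31.8%.

%OS ≈ 31.8%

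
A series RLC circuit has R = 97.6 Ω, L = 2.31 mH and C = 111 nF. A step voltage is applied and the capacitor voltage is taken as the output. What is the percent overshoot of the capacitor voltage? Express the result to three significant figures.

%OS ≈ 32.3%

For a series RLC circuit (capacitor voltage as output), ω_n = 1/√(LC) = 1/√(2.31 mH · 111 nF) = 62500 rad/s.
ζ = (R/2)·√(C/L) = (97.6/2)·√(111 nF/2.31 mH) = 0.338.
%OS = 100 e^{−πζ/√(1−ζ²)} with ζ = 0.338 gives 32.3%.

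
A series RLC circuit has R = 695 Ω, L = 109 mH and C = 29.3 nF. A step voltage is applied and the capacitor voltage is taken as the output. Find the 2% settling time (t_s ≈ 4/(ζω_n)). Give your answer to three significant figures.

For a series RLC circuit (capacitor voltage as output), ω_n = 1/√(LC) = 1/√(109 mH · 29.3 nF) = 17700 rad/s.
ζ = (R/2)·√(C/L) = (695/2)·√(29.3 nF/109 mH) = 0.180.
t_s ≈ 4/(ζω_n) = 0.00125 s.

t_s ≈ 0.00125 s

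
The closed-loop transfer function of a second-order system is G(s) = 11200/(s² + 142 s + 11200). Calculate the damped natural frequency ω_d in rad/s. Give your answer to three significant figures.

ω_d ≈ 78.5 rad/s

Comparing the denominator to s² + 2ζω_n s + ω_n²: ω_n = √11200 = 106 rad/s, and 2ζω_n = 142 so ζ = 142/(2·106) = 0.671.
ω_d = ω_n√(1−ζ²) = 78.5 rad/s.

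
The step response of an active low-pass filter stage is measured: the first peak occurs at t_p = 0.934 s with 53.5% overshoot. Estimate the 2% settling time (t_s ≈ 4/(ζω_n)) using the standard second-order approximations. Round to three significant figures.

From the overshoot, ζ = −ln(OS)/√(π²+ln²(OS)) = 0.195.
From t_p = π/ω_d, ω_d = π/0.934 = 3.36 rad/s, so ω_n = ω_d/√(1−ζ²) = 3.43 rad/s.
t_s ≈ 4/(ζω_n) = 4/(0.195·3.43) = 5.97 s.

t_s ≈ 5.97 s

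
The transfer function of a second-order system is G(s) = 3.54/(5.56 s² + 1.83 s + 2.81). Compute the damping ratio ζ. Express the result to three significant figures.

Dividing through by 5.56: denominator becomes s² + 0.3291 s + 0.5054.
So ω_n = √0.5054 = 0.711 rad/s and ζ = 0.3291/(2·0.711) = 0.231.

ζ ≈ 0.231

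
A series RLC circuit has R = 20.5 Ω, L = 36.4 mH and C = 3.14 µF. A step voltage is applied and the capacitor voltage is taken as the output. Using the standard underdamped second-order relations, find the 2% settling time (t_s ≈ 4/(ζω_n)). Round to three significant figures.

t_s ≈ 0.0142 s

For a series RLC circuit (capacitor voltage as output), ω_n = 1/√(LC) = 1/√(36.4 mH · 3.14 µF) = 2960 rad/s.
ζ = (R/2)·√(C/L) = (20.5/2)·√(3.14 µF/36.4 mH) = 0.0952.
t_s ≈ 4/(ζω_n) = 0.0142 s.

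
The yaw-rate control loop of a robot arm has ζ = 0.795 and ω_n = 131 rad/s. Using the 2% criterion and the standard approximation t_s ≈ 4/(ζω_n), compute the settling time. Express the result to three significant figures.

t_s ≈ 0.0384 s

t_s ≈ 4/(ζω_n) = 4/(0.795 × 131) = 0.0384 s.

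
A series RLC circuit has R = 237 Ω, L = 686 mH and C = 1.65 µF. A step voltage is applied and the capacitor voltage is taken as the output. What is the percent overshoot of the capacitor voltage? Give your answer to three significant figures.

%OS ≈ 55.6%

For a series RLC circuit (capacitor voltage as output), ω_n = 1/√(LC) = 1/√(686 mH · 1.65 µF) = 940 rad/s.
ζ = (R/2)·√(C/L) = (237/2)·√(1.65 µF/686 mH) = 0.184.
%OS = 100 e^{−πζ/√(1−ζ²)} with ζ = 0.184 gives 55.6%.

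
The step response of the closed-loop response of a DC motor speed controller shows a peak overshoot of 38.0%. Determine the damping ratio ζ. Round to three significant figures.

From %OS = 100·exp(−πζ/√(1−ζ²)), invert to get ζ = −ln(OS)/√(π² + ln²(OS)) with OS = 0.380.
−ln 0.380 = 0.9676, so ζ = 0.9676/√(π² + 0.9362) = 0.294.

ζ ≈ 0.294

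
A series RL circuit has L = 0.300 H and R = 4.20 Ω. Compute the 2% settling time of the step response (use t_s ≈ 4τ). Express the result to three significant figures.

t_s ≈ 0.286 s

τ = L/R = 0.300/4.20 = 0.0714 s.
t_s ≈ 4τ = 0.286 s.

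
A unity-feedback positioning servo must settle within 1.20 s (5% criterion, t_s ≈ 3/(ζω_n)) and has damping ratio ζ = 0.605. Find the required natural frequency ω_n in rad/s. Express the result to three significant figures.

Rearranging t_s ≈ 3/(ζω_n) gives ω_n = 3/(ζ·t_s) = 3/(0.605 × 1.20) = 4.13 rad/s.

ω_n ≈ 4.13 rad/s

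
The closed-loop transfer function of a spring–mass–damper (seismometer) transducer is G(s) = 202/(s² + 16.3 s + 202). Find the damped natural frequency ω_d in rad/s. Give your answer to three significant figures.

ω_d ≈ 11.6 rad/s

ω_n = √202 = 14.2 rad/s; ζ = 16.3/(2·14.2) = 0.573.
The damped frequency ω_d = ω_n√(1−ζ²) = 11.6 rad/s.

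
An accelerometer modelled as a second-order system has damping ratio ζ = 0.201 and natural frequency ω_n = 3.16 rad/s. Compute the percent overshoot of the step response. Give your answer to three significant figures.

For an underdamped second-order system, %OS = 100·exp(−πζ/√(1−ζ²)).
πζ/√(1−ζ²) = π·0.201/√(1−0.0404) = 0.6446, so %OS = 100·e^(−0.6446) = 52.5%.

%OS ≈ 52.5%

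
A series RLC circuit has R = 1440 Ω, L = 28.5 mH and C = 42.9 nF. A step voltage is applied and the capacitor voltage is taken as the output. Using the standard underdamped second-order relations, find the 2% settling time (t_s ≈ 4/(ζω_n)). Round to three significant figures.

t_s ≈ 0.000158 s

For a series RLC circuit (capacitor voltage as output), ω_n = 1/√(LC) = 1/√(28.5 mH · 42.9 nF) = 28600 rad/s.
ζ = (R/2)·√(C/L) = (1440/2)·√(42.9 nF/28.5 mH) = 0.883.
t_s ≈ 4/(ζω_n) = 0.000158 s.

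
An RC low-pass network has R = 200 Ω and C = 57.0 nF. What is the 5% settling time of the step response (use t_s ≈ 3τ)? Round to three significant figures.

t_s ≈ 0.0000342 s

τ = RC = 200 × 57.0 nF = 0.0000114 s.
t_s ≈ 3τ = 0.0000342 s.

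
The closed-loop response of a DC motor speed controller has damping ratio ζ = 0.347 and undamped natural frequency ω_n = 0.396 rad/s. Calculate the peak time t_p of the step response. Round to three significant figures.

The damped frequency is ω_d = ω_n√(1−ζ²) = 0.396·√(1−0.120) = 0.371 rad/s.
Peak time t_p = π/ω_d = π/0.371 = 8.46 s.

t_p ≈ 8.46 s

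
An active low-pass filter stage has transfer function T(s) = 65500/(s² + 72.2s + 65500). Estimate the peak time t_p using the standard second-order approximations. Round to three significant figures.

t_p ≈ 0.0124 s

Matching coefficients with s² + 2ζω_n s + ω_n² gives ω_n² = 65500 ⇒ ω_n = 256 rad/s, and ζ = 72.2/(2ω_n) = 0.141.
The damped frequency ω_d = ω_n√(1−ζ²) = 253 rad/s. Then t_p = π/ω_d = 0.0124 s.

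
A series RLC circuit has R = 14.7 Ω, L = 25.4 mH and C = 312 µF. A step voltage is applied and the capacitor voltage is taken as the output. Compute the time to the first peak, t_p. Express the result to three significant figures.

For a series RLC circuit (capacitor voltage as output), ω_n = 1/√(LC) = 1/√(25.4 mH · 312 µF) = 355 rad/s.
ζ = (R/2)·√(C/L) = (14.7/2)·√(312 µF/25.4 mH) = 0.815.
ω_d = 355·√(1 − 0.815²) = 206 rad/s. t_p = π/ω_d = 0.0152 s.

t_p ≈ 0.0152 s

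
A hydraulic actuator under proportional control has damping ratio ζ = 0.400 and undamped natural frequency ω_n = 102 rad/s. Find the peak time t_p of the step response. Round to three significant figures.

The damped frequency is ω_d = ω_n√(1−ζ²) = 102·√(1−0.160) = 93.5 rad/s.
Peak time t_p = π/ω_d = π/93.5 = 0.0336 s.

t_p ≈ 0.0336 s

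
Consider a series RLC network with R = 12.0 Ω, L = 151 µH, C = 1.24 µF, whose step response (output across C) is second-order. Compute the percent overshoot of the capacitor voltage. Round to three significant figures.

%OS ≈ 13.1%

For a series RLC circuit (capacitor voltage as output), ω_n = 1/√(LC) = 1/√(151 µH · 1.24 µF) = 73100 rad/s.
ζ = (R/2)·√(C/L) = (12.0/2)·√(1.24 µF/151 µH) = 0.544.
Overshoot: exp(−π·0.544/√(1−0.544²)) = 0.131, i.e. 13.1%.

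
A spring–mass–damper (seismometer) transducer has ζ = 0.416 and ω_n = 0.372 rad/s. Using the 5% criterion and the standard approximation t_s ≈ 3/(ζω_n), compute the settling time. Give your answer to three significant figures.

t_s ≈ 19.4 s

t_s ≈ 3/(ζω_n) = 3/(0.416 × 0.372) = 19.4 s.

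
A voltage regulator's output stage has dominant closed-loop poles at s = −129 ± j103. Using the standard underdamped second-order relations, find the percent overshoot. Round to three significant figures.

%OS ≈ 1.96%

|pole| = ω_n = √(129² + 103²) = 165 rad/s; ζ = cos θ = σ/ω_n = 0.781.
Overshoot: exp(−π·0.781/√(1−0.781²)) = 0.0196, i.e. 1.96%.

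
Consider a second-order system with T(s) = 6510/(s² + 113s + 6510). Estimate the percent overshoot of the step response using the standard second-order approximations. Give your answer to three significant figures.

Comparing the denominator to s² + 2ζω_n s + ω_n²: ω_n = √6510 = 80.7 rad/s, and 2ζω_n = 113 so ζ = 113/(2·80.7) = 0.700.
%OS = 100·exp(−πζ/√(1−ζ²)) = 4.59%.

%OS ≈ 4.59%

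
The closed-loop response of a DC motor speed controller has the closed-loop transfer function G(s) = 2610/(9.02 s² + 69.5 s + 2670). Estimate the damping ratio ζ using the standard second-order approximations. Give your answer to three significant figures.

Dividing through by 9.02: denominator becomes s² + 7.705 s + 296.0.
So ω_n = √296.0 = 17.2 rad/s and ζ = 7.705/(2·17.2) = 0.224.

ζ ≈ 0.224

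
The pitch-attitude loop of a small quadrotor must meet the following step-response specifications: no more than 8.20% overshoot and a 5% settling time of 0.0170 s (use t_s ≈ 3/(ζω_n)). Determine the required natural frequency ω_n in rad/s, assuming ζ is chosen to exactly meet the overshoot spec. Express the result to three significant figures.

ω_n ≈ 283 rad/s

From %OS = 100·exp(−πζ/√(1−ζ²)), invert to get ζ = −ln(OS)/√(π² + ln²(OS)) with OS = 0.0820.
−ln 0.0820 = 2.501, so ζ = 2.501/√(π² + 6.255) = 0.623.
From t_s ≈ 3/(ζω_n): ω_n = 3/(ζ·t_s) = 3/(0.623·0.0170) = 283 rad/s.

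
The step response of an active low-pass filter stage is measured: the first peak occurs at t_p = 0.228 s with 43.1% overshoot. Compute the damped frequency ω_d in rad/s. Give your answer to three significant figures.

ω_d ≈ 13.8 rad/s

t_p = π/ω_d, so ω_d = π/0.228 = 13.8 rad/s.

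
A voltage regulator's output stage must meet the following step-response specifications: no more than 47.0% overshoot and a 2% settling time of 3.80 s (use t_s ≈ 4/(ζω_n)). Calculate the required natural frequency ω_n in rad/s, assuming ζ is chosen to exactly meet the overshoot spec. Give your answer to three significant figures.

From %OS = 100·exp(−πζ/√(1−ζ²)), invert to get ζ = −ln(OS)/√(π² + ln²(OS)) with OS = 0.470.
−ln 0.470 = 0.7550, so ζ = 0.7550/√(π² + 0.5701) = 0.234.
From t_s ≈ 4/(ζω_n): ω_n = 4/(ζ·t_s) = 4/(0.234·3.80) = 4.50 rad/s.

ω_n ≈ 4.50 rad/s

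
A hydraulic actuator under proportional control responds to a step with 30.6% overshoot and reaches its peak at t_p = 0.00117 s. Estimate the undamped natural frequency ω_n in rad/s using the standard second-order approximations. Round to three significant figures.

ω_n ≈ 2870 rad/s

The overshoot fixes ζ = −ln(OS)/√(π²+ln²(OS)) = 0.353.
From t_p = π/ω_d, ω_d = π/0.00117 = 2690 rad/s, so ω_n = ω_d/√(1−ζ²) = 2870 rad/s.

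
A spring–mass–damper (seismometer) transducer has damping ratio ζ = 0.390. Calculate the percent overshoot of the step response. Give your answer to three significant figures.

%OS ≈ 26.4%

For an underdamped second-order system, %OS = 100·exp(−πζ/√(1−ζ²)).
πζ/√(1−ζ²) = π·0.390/√(1−0.152) = 1.331, so %OS = 100·e^(−1.331) = 26.4%.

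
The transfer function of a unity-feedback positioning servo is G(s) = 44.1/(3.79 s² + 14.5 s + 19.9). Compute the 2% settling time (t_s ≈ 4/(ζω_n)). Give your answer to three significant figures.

t_s ≈ 2.09 s

Dividing through by 3.79: denominator becomes s² + 3.826 s + 5.251.
So ω_n = √5.251 = 2.29 rad/s and ζ = 3.826/(2·2.29) = 0.835.
t_s ≈ 4/(ζω_n) = 2.09 s.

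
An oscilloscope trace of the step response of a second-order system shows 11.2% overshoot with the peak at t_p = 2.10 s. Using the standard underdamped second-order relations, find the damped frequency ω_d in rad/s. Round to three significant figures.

ω_d ≈ 1.50 rad/s

t_p = π/ω_d, so ω_d = π/2.10 = 1.50 rad/s.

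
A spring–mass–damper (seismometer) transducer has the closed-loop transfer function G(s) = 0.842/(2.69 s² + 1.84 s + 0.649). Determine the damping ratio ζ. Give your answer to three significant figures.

Dividing through by 2.69: denominator becomes s² + 0.6840 s + 0.2413.
So ω_n = √0.2413 = 0.491 rad/s and ζ = 0.6840/(2·0.491) = 0.696.

ζ ≈ 0.696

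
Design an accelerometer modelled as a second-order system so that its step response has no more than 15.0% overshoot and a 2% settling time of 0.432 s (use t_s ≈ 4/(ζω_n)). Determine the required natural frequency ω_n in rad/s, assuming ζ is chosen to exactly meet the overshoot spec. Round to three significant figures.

ω_n ≈ 17.9 rad/s

Inverting the overshoot relation: ζ = |ln 0.150|/√(π² + ln²0.150) = 0.517.
Then ω_n = 4/(ζ t_s) = 4/(0.517 × 0.432) = 17.9 rad/s.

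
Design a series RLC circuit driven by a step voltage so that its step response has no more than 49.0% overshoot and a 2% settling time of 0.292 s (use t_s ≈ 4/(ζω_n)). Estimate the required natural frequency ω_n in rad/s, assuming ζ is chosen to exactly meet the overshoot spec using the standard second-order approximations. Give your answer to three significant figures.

From %OS = 100·exp(−πζ/√(1−ζ²)), invert to get ζ = −ln(OS)/√(π² + ln²(OS)) with OS = 0.490.
−ln 0.490 = 0.7133, so ζ = 0.7133/√(π² + 0.5089) = 0.221.
Then ω_n = 4/(ζ t_s) = 4/(0.221 × 0.292) = 61.9 rad/s.

ω_n ≈ 61.9 rad/s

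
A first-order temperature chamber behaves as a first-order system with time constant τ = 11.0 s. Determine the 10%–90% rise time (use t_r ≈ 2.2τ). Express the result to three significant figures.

t_r ≈ 2.2τ = 24.2 s.

t_r ≈ 24.2 s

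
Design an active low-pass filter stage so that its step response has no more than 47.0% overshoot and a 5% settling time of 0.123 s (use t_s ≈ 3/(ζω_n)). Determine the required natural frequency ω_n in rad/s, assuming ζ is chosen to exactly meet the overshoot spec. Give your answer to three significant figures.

ζ = −ln(OS)/√(π² + (ln OS)²). With OS = 0.470, ln OS = −0.7550 and ζ = 0.7550/3.231 = 0.234.
From t_s ≈ 3/(ζω_n): ω_n = 3/(ζ·t_s) = 3/(0.234·0.123) = 104 rad/s.

ω_n ≈ 104 rad/s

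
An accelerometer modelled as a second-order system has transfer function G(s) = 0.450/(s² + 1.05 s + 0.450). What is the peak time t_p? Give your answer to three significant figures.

t_p ≈ 7.52 s

Matching coefficients with s² + 2ζω_n s + ω_n² gives ω_n² = 0.450 ⇒ ω_n = 0.671 rad/s, and ζ = 1.05/(2ω_n) = 0.783.
ω_d = 0.671·√(1 − 0.783²) = 0.418 rad/s. Then t_p = π/ω_d = 7.52 s.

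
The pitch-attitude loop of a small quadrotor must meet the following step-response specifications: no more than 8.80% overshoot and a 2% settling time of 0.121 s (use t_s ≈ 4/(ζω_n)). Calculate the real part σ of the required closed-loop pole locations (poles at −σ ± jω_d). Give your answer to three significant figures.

σ ≈ 33.1

The settling-time spec alone fixes σ = ζω_n = 4/t_s = 4/0.121 = 33.1.
(Overshoot then fixes ζ = 0.612 and hence ω_d = σ·√(1−ζ²)/ζ = 42.7 rad/s.)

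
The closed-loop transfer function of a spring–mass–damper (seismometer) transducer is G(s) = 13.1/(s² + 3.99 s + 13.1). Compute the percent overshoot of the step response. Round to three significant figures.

Comparing the denominator to s² + 2ζω_n s + ω_n²: ω_n = √13.1 = 3.62 rad/s, and 2ζω_n = 3.99 so ζ = 3.99/(2·3.62) = 0.551.
%OS = 100 e^{−πζ/√(1−ζ²)} with ζ = 0.551 gives 12.6%.

%OS ≈ 12.6%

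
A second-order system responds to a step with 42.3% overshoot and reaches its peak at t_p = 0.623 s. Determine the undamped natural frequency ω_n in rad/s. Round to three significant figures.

ω_n ≈ 5.23 rad/s

The overshoot fixes ζ = −ln(OS)/√(π²+ln²(OS)) = 0.264.
From t_p = π/ω_d, ω_d = π/0.623 = 5.04 rad/s, so ω_n = ω_d/√(1−ζ²) = 5.23 rad/s.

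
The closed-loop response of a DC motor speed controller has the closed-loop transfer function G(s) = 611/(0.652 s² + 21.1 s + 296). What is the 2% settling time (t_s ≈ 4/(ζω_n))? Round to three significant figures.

t_s ≈ 0.247 s

Dividing through by 0.652: denominator becomes s² + 32.36 s + 454.0.
So ω_n = √454.0 = 21.3 rad/s and ζ = 32.36/(2·21.3) = 0.759.
t_s ≈ 4/(ζω_n) = 0.247 s.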